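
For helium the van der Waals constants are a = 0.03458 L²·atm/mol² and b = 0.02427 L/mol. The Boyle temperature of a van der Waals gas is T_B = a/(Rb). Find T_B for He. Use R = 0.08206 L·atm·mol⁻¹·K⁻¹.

For a van der Waals gas the second virial coefficient B₂ = b − a/(RT) vanishes at T_B = a/(Rb).
T_B = 0.03458/(0.08206×0.02427) = 0.03458/0.0019916 = 17.36 K

T_B ≈ 17.36 K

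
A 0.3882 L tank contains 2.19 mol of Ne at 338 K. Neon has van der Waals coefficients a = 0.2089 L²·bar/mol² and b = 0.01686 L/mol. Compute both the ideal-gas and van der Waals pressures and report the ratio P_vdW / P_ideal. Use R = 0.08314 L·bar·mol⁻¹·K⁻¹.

Ideal: P_ideal = nRT/V = (2.19)(0.08314)(338)/0.3882 = 158.531 bar
vdW: P = nRT/(V − nb) − a n²/V² = 61.5419/0.351277 − 1.00191/0.150699 = 175.195 − 6.64842 = 168.547 bar
Ratio = 168.547/158.531 = 1.063

P_vdW / P_ideal ≈ 1.063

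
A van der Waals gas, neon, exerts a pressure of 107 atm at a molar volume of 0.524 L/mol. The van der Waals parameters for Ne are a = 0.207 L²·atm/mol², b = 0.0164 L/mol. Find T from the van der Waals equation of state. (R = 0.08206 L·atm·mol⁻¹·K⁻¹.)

T ≈ 666.5 K

T = (P + a/V_m²)(V_m − b)/R
P + a/V_m² = 107 + 0.207/(0.524)² = 107.75 atm
V_m − b = 0.524 − 0.0164 = 0.50760 L/mol
T = (107.75)(0.50760)/0.08206 = 666.5 K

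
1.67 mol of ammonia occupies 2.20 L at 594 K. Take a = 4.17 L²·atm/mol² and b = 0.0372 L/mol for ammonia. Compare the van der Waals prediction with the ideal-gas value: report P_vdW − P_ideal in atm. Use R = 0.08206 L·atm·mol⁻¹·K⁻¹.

ΔP ≈ -1.328 atm

Ideal: P_ideal = nRT/V = (1.67)(0.08206)(594)/2.20 = 37.0009 atm
vdW: P = nRT/(V − nb) − a n²/V² = 81.4019/2.13788 − 11.6297/4.84000 = 38.0760 − 2.40283 = 35.6732 atm
ΔP = 35.6732 − 37.0009 = -1.328 atm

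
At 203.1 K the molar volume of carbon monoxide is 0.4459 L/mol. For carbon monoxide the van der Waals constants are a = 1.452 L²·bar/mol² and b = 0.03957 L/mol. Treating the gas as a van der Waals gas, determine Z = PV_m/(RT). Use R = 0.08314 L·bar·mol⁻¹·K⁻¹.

Z ≈ 0.9045

P = RT/(V_m − b) − a/V_m² = (0.08314)(203.1)/(0.4459 − 0.03957) − 1.452/(0.4459)²
  = 16.886/0.40633 − 7.3028 = 41.557 − 7.3028 = 34.254 bar
Z = PV_m/(RT) = (34.254)(0.4459)/((0.08314)(203.1)) = 15.274/16.886 = 0.9045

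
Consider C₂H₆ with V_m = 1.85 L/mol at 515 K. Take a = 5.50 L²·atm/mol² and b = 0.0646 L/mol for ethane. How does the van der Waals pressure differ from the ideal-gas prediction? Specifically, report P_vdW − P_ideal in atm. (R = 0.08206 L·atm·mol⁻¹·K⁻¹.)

Ideal: P_ideal = RT/V_m = (0.08206)(515)/1.85 = 22.8437 atm
vdW: P = RT/(V_m − b) − a/V_m² = 42.2609/1.78540 − 5.50/3.42250 = 23.6703 − 1.60701 = 22.0633 atm
ΔP = 22.0633 − 22.8437 = -0.780 atm

ΔP ≈ -0.780 atm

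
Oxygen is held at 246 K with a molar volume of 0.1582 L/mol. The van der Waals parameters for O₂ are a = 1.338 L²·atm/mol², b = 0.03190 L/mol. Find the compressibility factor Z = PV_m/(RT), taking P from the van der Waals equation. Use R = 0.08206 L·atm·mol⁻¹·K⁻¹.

Z ≈ 0.8336

P = RT/(V_m − b) − a/V_m² = (0.08206)(246)/(0.1582 − 0.03190) − 1.338/(0.1582)²
  = 20.187/0.12630 − 53.462 = 159.83 − 53.462 = 106.37 atm
Z = PV_m/(RT) = (106.37)(0.1582)/((0.08206)(246)) = 16.828/20.187 = 0.8336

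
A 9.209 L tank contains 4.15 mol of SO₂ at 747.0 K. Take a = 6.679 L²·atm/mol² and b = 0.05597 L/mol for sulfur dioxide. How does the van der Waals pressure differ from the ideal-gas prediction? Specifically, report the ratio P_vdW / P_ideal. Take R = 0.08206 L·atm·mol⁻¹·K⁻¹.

P_vdW / P_ideal ≈ 0.9768

Ideal: P_ideal = nRT/V = (4.15)(0.08206)(747.0)/9.209 = 27.6241 atm
vdW: P = nRT/(V − nb) − a n²/V² = 254.390/8.97672 − 115.029/84.8057 = 28.3389 − 1.35638 = 26.9825 atm
Ratio = 26.9825/27.6241 = 0.9768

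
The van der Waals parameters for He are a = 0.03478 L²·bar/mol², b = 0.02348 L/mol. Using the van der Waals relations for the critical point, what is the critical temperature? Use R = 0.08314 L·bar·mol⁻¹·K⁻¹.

For a van der Waals gas, T_c = 8a/(27Rb).
T_c = 8×0.03478/(27×0.08314×0.02348) = 0.27824/0.052707 = 5.279 K

T_c ≈ 5.279 K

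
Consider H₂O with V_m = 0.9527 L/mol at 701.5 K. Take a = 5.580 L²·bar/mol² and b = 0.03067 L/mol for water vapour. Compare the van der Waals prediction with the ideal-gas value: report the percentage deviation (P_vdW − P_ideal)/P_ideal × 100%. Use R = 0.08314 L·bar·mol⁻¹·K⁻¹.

-6.72 %

Ideal: P_ideal = RT/V_m = (0.08314)(701.5)/0.9527 = 61.2183 bar
vdW: P = RT/(V_m − b) − a/V_m² = 58.3227/0.922030 − 5.580/0.907637 = 63.2547 − 6.14783 = 57.1069 bar
% deviation = (57.1069 − 61.2183)/61.2183 × 100% = -6.72%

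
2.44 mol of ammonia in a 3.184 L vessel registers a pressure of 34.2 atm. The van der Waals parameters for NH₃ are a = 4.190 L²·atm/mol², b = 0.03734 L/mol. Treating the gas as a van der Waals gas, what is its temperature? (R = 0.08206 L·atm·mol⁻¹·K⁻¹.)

T = (P + a n²/V²)(V − nb)/(nR)
P + a n²/V² = 34.2 + (4.190)(2.44)²/(3.184)² = 36.661 atm
V − nb = 3.184 − (2.44)(0.03734) = 3.0929 L
T = (36.661)(3.0929)/((2.44)(0.08206)) = 566.3 K

T ≈ 566.3 K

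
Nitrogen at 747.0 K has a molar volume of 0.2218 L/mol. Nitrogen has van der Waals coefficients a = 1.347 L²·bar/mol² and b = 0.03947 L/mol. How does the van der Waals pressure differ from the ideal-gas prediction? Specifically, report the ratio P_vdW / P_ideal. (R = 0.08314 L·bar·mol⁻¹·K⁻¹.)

Ideal: P_ideal = RT/V_m = (0.08314)(747.0)/0.2218 = 280.007 bar
vdW: P = RT/(V_m − b) − a/V_m² = 62.1056/0.182330 − 1.347/0.0491952 = 340.622 − 27.3807 = 313.241 bar
Ratio = 313.241/280.007 = 1.119

P_vdW / P_ideal ≈ 1.119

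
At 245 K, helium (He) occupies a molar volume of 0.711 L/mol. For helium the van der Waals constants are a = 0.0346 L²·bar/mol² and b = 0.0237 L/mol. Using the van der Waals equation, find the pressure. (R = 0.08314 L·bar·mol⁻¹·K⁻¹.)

P ≈ 29.57 bar

P = RT/(V_m − b) − a/V_m²
RT/(V_m − b) = (0.08314)(245)/(0.711 − 0.0237) = 20.369/0.68730 = 29.636 bar
a/V_m² = 0.0346/(0.711)² = 0.068444 bar
P = 29.636 − 0.068444 = 29.57 bar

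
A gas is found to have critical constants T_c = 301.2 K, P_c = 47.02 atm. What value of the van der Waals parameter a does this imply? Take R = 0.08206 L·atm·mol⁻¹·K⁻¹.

a ≈ 5.481 L²·atm/mol²

From T_c = 8a/(27Rb) and P_c = a/(27b²): a = 27 R² T_c²/(64 P_c).
a = 27×(0.08206)²×(301.2)²/(64×47.02) = 16494/3009.3 = 5.481 L²·atm/mol²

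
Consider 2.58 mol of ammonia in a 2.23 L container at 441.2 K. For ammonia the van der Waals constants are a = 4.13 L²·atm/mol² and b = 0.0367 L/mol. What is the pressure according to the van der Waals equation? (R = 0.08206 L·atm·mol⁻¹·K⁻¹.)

P = nRT/(V − nb) − a n²/V²
nRT/(V − nb) = (2.58)(0.08206)(441.2)/(2.23 − 2.58×0.0367) = 93.409/2.1353 = 43.745 atm
a n²/V² = (4.13)(2.58)²/(2.23)² = 5.5281 atm
P = 43.745 − 5.5281 = 38.22 atm

P ≈ 38.22 atm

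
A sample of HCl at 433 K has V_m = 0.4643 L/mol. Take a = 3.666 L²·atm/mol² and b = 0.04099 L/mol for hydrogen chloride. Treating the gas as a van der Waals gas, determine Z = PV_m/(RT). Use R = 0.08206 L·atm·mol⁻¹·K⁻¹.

P = RT/(V_m − b) − a/V_m² = (0.08206)(433)/(0.4643 − 0.04099) − 3.666/(0.4643)²
  = 35.532/0.42331 − 17.006 = 83.938 − 17.006 = 66.932 atm
Z = PV_m/(RT) = (66.932)(0.4643)/((0.08206)(433)) = 31.077/35.532 = 0.8746

Z ≈ 0.8746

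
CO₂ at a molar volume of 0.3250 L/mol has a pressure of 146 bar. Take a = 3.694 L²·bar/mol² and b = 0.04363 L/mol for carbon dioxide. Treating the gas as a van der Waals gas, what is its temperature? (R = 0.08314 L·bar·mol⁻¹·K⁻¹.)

T = (P + a/V_m²)(V_m − b)/R
P + a/V_m² = 146 + 3.694/(0.3250)² = 180.97 bar
V_m − b = 0.3250 − 0.04363 = 0.28137 L/mol
T = (180.97)(0.28137)/0.08314 = 612.5 K

T ≈ 612.5 K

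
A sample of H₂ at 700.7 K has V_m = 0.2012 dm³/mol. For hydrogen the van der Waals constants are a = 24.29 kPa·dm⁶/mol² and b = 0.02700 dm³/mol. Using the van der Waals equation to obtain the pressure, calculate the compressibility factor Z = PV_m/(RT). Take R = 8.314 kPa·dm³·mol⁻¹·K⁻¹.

Z ≈ 1.134

P = RT/(V_m − b) − a/V_m² = (8.314)(700.7)/(0.2012 − 0.02700) − 24.29/(0.2012)²
  = 5825.6/0.17420 − 600.03 = 33442 − 600.03 = 32842 kPa
Z = PV_m/(RT) = (32842)(0.2012)/((8.314)(700.7)) = 6607.8/5825.6 = 1.134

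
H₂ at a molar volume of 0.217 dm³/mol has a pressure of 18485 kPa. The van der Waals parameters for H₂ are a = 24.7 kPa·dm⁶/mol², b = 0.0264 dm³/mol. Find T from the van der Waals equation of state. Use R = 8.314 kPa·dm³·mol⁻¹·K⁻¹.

T ≈ 435.8 K

T = (P + a/V_m²)(V_m − b)/R
P + a/V_m² = 18485 + 24.7/(0.217)² = 19010 kPa
V_m − b = 0.217 − 0.0264 = 0.19060 dm³/mol
T = (19010)(0.19060)/8.314 = 435.8 K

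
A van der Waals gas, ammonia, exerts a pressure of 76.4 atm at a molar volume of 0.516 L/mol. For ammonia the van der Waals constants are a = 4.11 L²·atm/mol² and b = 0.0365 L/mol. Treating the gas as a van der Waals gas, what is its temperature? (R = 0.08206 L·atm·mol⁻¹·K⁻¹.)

T = (P + a/V_m²)(V_m − b)/R
P + a/V_m² = 76.4 + 4.11/(0.516)² = 91.836 atm
V_m − b = 0.516 − 0.0365 = 0.47950 L/mol
T = (91.836)(0.47950)/0.08206 = 536.6 K

T ≈ 536.6 K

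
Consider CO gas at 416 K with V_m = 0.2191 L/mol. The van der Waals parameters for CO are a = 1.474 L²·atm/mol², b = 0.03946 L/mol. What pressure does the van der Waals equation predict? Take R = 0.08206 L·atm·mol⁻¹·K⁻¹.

P = RT/(V_m − b) − a/V_m²
RT/(V_m − b) = (0.08206)(416)/(0.2191 − 0.03946) = 34.137/0.17964 = 190.03 atm
a/V_m² = 1.474/(0.2191)² = 30.705 atm
P = 190.03 − 30.705 = 159.3 atm

P ≈ 159.3 atm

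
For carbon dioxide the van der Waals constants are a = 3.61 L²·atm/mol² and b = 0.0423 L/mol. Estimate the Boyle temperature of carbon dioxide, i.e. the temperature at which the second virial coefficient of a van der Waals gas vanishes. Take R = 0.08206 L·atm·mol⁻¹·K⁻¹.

For a van der Waals gas the second virial coefficient B₂ = b − a/(RT) vanishes at T_B = a/(Rb).
T_B = 3.61/(0.08206×0.0423) = 3.61/0.0034711 = 1040 K

T_B ≈ 1040 K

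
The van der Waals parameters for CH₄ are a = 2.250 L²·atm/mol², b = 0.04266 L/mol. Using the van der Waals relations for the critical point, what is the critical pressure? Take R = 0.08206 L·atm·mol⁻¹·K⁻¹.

For a van der Waals gas, P_c = a/(27b²).
P_c = 2.250/(27×(0.04266)²) = 2.250/0.049137 = 45.79 atm

P_c ≈ 45.79 atm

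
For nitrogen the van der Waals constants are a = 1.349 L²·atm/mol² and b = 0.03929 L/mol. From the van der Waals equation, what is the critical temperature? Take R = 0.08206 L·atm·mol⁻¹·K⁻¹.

T_c ≈ 124.0 K

For a van der Waals gas, T_c = 8a/(27Rb).
T_c = 8×1.349/(27×0.08206×0.03929) = 10.792/0.087052 = 124.0 K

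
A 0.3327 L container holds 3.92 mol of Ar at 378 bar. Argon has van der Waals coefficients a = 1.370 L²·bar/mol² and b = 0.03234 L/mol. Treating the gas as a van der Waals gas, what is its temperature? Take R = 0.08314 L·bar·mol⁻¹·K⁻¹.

T ≈ 359.0 K

T = (P + a n²/V²)(V − nb)/(nR)
P + a n²/V² = 378 + (1.370)(3.92)²/(0.3327)² = 568.19 bar
V − nb = 0.3327 − (3.92)(0.03234) = 0.20593 L
T = (568.19)(0.20593)/((3.92)(0.08314)) = 359.0 K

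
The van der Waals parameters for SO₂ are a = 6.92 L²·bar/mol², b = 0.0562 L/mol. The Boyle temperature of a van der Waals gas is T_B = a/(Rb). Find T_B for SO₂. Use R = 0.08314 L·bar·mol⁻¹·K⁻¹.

T_B ≈ 1481 K

For a van der Waals gas the second virial coefficient B₂ = b − a/(RT) vanishes at T_B = a/(Rb).
T_B = 6.92/(0.08314×0.0562) = 6.92/0.0046725 = 1481 K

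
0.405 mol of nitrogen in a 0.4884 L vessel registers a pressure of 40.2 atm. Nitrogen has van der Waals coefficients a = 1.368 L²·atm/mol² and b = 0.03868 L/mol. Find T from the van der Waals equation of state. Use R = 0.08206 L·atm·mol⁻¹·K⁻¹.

T ≈ 585.2 K

T = (P + a n²/V²)(V − nb)/(nR)
P + a n²/V² = 40.2 + (1.368)(0.405)²/(0.4884)² = 41.141 atm
V − nb = 0.4884 − (0.405)(0.03868) = 0.47273 L
T = (41.141)(0.47273)/((0.405)(0.08206)) = 585.2 K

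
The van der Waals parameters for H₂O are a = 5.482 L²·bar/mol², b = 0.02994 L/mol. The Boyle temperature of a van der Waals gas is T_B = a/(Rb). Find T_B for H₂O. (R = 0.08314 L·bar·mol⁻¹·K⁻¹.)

For a van der Waals gas the second virial coefficient B₂ = b − a/(RT) vanishes at T_B = a/(Rb).
T_B = 5.482/(0.08314×0.02994) = 5.482/0.0024892 = 2202 K

T_B ≈ 2202 K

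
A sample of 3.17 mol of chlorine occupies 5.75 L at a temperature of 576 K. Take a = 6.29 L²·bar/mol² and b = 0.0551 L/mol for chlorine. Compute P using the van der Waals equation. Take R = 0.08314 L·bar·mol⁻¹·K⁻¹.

P ≈ 25.32 bar

P = nRT/(V − nb) − a n²/V²
nRT/(V − nb) = (3.17)(0.08314)(576)/(5.75 − 3.17×0.0551) = 151.81/5.5753 = 27.229 bar
a n²/V² = (6.29)(3.17)²/(5.75)² = 1.9118 bar
P = 27.229 − 1.9118 = 25.32 bar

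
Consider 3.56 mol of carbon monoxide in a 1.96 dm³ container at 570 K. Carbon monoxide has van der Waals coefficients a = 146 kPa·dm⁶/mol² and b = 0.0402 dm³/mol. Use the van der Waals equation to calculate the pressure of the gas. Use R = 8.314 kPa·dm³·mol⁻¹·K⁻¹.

P ≈ 8804 kPa

P = nRT/(V − nb) − a n²/V²
nRT/(V − nb) = (3.56)(8.314)(570)/(1.96 − 3.56×0.0402) = 16871/1.8169 = 9285.6 kPa
a n²/V² = (146)(3.56)²/(1.96)² = 481.66 kPa
P = 9285.6 − 481.66 = 8804 kPa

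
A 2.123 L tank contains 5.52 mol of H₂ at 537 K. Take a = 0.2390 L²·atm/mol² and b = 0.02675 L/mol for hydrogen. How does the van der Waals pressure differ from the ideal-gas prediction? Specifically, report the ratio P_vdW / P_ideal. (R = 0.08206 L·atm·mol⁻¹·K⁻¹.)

P_vdW / P_ideal ≈ 1.061

Ideal: P_ideal = nRT/V = (5.52)(0.08206)(537)/2.123 = 114.576 atm
vdW: P = nRT/(V − nb) − a n²/V² = 243.246/1.97534 − 7.28243/4.50713 = 123.141 − 1.61576 = 121.525 atm
Ratio = 121.525/114.576 = 1.061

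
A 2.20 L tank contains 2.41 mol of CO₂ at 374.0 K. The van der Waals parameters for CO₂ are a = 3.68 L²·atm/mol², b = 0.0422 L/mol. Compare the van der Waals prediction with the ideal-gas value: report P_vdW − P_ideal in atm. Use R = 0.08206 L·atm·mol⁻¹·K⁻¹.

ΔP ≈ -2.787 atm

Ideal: P_ideal = nRT/V = (2.41)(0.08206)(374.0)/2.20 = 33.6200 atm
vdW: P = nRT/(V − nb) − a n²/V² = 73.9640/2.09830 − 21.3738/4.84000 = 35.2495 − 4.41607 = 30.8334 atm
ΔP = 30.8334 − 33.6200 = -2.787 atm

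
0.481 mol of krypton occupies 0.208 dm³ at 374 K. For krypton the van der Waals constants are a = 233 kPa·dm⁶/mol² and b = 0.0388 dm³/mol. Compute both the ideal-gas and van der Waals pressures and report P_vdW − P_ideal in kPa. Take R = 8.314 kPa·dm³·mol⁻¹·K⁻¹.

Ideal: P_ideal = nRT/V = (0.481)(8.314)(374)/0.208 = 7190.57 kPa
vdW: P = nRT/(V − nb) − a n²/V² = 1495.64/0.189337 − 53.9071/0.0432640 = 7899.35 − 1246.00 = 6653.35 kPa
ΔP = 6653.35 − 7190.57 = -537.2 kPa

ΔP ≈ -537.2 kPa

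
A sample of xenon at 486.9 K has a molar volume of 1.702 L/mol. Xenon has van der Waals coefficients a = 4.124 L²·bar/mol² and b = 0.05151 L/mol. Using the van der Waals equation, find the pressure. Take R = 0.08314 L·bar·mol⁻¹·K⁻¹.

P ≈ 23.10 bar

P = RT/(V_m − b) − a/V_m²
RT/(V_m − b) = (0.08314)(486.9)/(1.702 − 0.05151) = 40.481/1.6505 = 24.527 bar
a/V_m² = 4.124/(1.702)² = 1.4236 bar
P = 24.527 − 1.4236 = 23.10 bar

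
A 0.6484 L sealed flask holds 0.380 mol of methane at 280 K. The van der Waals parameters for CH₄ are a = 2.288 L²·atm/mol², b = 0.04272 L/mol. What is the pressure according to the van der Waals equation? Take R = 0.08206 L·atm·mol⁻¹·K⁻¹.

P ≈ 13.03 atm

P = nRT/(V − nb) − a n²/V²
nRT/(V − nb) = (0.380)(0.08206)(280)/(0.6484 − 0.380×0.04272) = 8.7312/0.63217 = 13.811 atm
a n²/V² = (2.288)(0.380)²/(0.6484)² = 0.78585 atm
P = 13.811 − 0.78585 = 13.03 atm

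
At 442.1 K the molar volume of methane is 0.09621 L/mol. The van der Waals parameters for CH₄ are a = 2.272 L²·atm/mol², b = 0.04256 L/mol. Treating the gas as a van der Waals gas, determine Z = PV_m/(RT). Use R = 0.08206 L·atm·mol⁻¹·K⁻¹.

Z ≈ 1.142

P = RT/(V_m − b) − a/V_m² = (0.08206)(442.1)/(0.09621 − 0.04256) − 2.272/(0.09621)²
  = 36.279/0.053650 − 245.45 = 676.22 − 245.45 = 430.77 atm
Z = PV_m/(RT) = (430.77)(0.09621)/((0.08206)(442.1)) = 41.444/36.279 = 1.142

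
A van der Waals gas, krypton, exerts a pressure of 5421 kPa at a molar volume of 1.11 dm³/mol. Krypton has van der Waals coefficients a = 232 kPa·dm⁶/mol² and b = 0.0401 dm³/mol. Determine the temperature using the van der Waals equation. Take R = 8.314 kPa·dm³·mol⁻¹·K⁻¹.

T ≈ 721.8 K

T = (P + a/V_m²)(V_m − b)/R
P + a/V_m² = 5421 + 232/(1.11)² = 5609.3 kPa
V_m − b = 1.11 − 0.0401 = 1.0699 dm³/mol
T = (5609.3)(1.0699)/8.314 = 721.8 K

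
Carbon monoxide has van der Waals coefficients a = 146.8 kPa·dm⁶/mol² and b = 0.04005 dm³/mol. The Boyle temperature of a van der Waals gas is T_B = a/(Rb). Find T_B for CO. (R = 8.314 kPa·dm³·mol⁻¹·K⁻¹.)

T_B ≈ 440.9 K

For a van der Waals gas the second virial coefficient B₂ = b − a/(RT) vanishes at T_B = a/(Rb).
T_B = 146.8/(8.314×0.04005) = 146.8/0.33298 = 440.9 K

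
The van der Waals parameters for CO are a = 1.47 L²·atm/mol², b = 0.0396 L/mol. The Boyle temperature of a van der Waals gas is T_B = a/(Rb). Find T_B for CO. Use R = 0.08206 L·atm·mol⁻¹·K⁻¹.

T_B ≈ 452.4 K

For a van der Waals gas the second virial coefficient B₂ = b − a/(RT) vanishes at T_B = a/(Rb).
T_B = 1.47/(0.08206×0.0396) = 1.47/0.0032496 = 452.4 K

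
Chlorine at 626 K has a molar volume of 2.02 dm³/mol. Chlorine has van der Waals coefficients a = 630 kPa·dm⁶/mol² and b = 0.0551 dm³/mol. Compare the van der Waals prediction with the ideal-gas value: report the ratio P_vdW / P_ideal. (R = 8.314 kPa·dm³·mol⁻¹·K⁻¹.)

P_vdW / P_ideal ≈ 0.9681

Ideal: P_ideal = RT/V_m = (8.314)(626)/2.02 = 2576.52 kPa
vdW: P = RT/(V_m − b) − a/V_m² = 5204.56/1.96490 − 630/4.08040 = 2648.77 − 154.397 = 2494.37 kPa
Ratio = 2494.37/2576.52 = 0.9681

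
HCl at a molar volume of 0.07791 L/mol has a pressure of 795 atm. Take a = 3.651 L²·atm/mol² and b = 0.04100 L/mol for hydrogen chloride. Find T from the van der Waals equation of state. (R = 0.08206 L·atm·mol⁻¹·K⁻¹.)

T ≈ 628.1 K

T = (P + a/V_m²)(V_m − b)/R
P + a/V_m² = 795 + 3.651/(0.07791)² = 1396.5 atm
V_m − b = 0.07791 − 0.04100 = 0.036910 L/mol
T = (1396.5)(0.036910)/0.08206 = 628.1 K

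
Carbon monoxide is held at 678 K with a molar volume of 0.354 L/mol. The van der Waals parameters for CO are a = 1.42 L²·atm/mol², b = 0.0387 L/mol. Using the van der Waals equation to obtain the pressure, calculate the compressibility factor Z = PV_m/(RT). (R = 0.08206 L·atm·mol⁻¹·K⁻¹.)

P = RT/(V_m − b) − a/V_m² = (0.08206)(678)/(0.354 − 0.0387) − 1.42/(0.354)²
  = 55.637/0.31530 − 11.331 = 176.46 − 11.331 = 165.13 atm
Z = PV_m/(RT) = (165.13)(0.354)/((0.08206)(678)) = 58.456/55.637 = 1.051

Z ≈ 1.051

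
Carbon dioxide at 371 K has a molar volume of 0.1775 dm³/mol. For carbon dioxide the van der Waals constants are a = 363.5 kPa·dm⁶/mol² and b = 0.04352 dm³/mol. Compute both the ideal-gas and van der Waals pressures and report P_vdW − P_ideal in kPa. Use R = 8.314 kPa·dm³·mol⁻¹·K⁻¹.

Ideal: P_ideal = RT/V_m = (8.314)(371)/0.1775 = 17377.4 kPa
vdW: P = RT/(V_m − b) − a/V_m² = 3084.49/0.133980 − 363.5/0.0315063 = 23022.0 − 11537.4 = 11484.6 kPa
ΔP = 11484.6 − 17377.4 = -5893 kPa

ΔP ≈ -5893 kPa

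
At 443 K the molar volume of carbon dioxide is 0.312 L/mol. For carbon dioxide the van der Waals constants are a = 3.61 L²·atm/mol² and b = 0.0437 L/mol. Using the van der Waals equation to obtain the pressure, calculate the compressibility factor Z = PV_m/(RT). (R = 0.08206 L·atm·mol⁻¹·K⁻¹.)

P = RT/(V_m − b) − a/V_m² = (0.08206)(443)/(0.312 − 0.0437) − 3.61/(0.312)²
  = 36.353/0.26830 − 37.085 = 135.49 − 37.085 = 98.41 atm
Z = PV_m/(RT) = (98.41)(0.312)/((0.08206)(443)) = 30.704/36.353 = 0.8446

Z ≈ 0.8446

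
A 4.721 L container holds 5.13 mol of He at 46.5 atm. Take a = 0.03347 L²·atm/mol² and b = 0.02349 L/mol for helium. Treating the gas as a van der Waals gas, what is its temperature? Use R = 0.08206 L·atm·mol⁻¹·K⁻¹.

T = (P + a n²/V²)(V − nb)/(nR)
P + a n²/V² = 46.5 + (0.03347)(5.13)²/(4.721)² = 46.540 atm
V − nb = 4.721 − (5.13)(0.02349) = 4.6005 L
T = (46.540)(4.6005)/((5.13)(0.08206)) = 508.6 K

T ≈ 508.6 K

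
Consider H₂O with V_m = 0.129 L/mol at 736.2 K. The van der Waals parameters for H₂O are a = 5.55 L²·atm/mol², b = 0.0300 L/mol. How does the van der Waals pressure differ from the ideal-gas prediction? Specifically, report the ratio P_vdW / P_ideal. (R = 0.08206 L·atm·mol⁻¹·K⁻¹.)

Ideal: P_ideal = RT/V_m = (0.08206)(736.2)/0.129 = 468.315 atm
vdW: P = RT/(V_m − b) − a/V_m² = 60.4126/0.0990000 − 5.55/0.0166410 = 610.228 − 333.514 = 276.714 atm
Ratio = 276.714/468.315 = 0.5909

P_vdW / P_ideal ≈ 0.5909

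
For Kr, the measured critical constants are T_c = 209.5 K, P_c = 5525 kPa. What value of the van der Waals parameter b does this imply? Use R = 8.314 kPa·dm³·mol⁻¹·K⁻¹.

From T_c = 8a/(27Rb) and P_c = a/(27b²): b = R T_c/(8 P_c).
b = (8.314)(209.5)/(8×5525) = 1741.8/44200 = 0.03941 dm³/mol

b ≈ 0.03941 dm³/mol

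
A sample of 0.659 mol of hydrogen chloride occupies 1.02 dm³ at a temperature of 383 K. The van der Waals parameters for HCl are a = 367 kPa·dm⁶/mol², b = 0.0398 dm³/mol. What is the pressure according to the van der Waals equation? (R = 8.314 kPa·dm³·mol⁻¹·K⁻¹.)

P = nRT/(V − nb) − a n²/V²
nRT/(V − nb) = (0.659)(8.314)(383)/(1.02 − 0.659×0.0398) = 2098.4/0.99377 = 2111.6 kPa
a n²/V² = (367)(0.659)²/(1.02)² = 153.19 kPa
P = 2111.6 − 153.19 = 1958 kPa

P ≈ 1958 kPa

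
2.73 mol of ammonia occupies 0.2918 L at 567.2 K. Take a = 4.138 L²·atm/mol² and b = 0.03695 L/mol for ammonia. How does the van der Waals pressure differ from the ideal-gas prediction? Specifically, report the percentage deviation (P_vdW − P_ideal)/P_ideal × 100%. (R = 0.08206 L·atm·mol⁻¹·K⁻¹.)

-30.34 %

Ideal: P_ideal = nRT/V = (2.73)(0.08206)(567.2)/0.2918 = 435.457 atm
vdW: P = nRT/(V − nb) − a n²/V² = 127.066/0.190927 − 30.8401/0.0851472 = 665.521 − 362.197 = 303.324 atm
% deviation = (303.324 − 435.457)/435.457 × 100% = -30.34%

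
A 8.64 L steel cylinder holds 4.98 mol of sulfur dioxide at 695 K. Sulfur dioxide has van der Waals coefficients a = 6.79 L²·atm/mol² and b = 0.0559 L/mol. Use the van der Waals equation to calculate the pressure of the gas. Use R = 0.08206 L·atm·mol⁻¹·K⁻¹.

P ≈ 31.71 atm

P = nRT/(V − nb) − a n²/V²
nRT/(V − nb) = (4.98)(0.08206)(695)/(8.64 − 4.98×0.0559) = 284.02/8.3616 = 33.967 atm
a n²/V² = (6.79)(4.98)²/(8.64)² = 2.2558 atm
P = 33.967 − 2.2558 = 31.71 atm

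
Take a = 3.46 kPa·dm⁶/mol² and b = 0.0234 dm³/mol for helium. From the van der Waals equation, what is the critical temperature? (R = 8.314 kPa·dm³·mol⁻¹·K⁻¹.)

For a van der Waals gas, T_c = 8a/(27Rb).
T_c = 8×3.46/(27×8.314×0.0234) = 27.680/5.2528 = 5.270 K

T_c ≈ 5.270 K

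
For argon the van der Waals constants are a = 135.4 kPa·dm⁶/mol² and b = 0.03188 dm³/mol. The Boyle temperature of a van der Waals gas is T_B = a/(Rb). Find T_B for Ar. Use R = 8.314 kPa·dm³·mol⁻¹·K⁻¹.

For a van der Waals gas the second virial coefficient B₂ = b − a/(RT) vanishes at T_B = a/(Rb).
T_B = 135.4/(8.314×0.03188) = 135.4/0.26505 = 510.8 K

T_B ≈ 510.8 K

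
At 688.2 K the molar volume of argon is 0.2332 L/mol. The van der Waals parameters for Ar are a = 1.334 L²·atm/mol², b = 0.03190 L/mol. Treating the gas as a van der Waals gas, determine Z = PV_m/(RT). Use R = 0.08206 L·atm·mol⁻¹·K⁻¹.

Z ≈ 1.057

P = RT/(V_m − b) − a/V_m² = (0.08206)(688.2)/(0.2332 − 0.03190) − 1.334/(0.2332)²
  = 56.474/0.20130 − 24.530 = 280.55 − 24.530 = 256.02 atm
Z = PV_m/(RT) = (256.02)(0.2332)/((0.08206)(688.2)) = 59.704/56.474 = 1.057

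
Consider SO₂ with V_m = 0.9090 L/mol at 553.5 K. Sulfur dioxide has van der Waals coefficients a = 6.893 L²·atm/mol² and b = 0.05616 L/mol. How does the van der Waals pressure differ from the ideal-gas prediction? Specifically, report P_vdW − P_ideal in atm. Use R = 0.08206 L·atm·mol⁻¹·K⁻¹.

ΔP ≈ -5.052 atm

Ideal: P_ideal = RT/V_m = (0.08206)(553.5)/0.9090 = 49.9672 atm
vdW: P = RT/(V_m − b) − a/V_m² = 45.4202/0.852840 − 6.893/0.826281 = 53.2576 − 8.34220 = 44.9154 atm
ΔP = 44.9154 − 49.9672 = -5.052 atm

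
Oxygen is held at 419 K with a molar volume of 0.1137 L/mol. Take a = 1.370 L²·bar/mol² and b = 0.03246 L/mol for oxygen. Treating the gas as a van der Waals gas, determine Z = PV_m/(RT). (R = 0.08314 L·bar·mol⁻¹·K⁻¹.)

Z ≈ 1.054

P = RT/(V_m − b) − a/V_m² = (0.08314)(419)/(0.1137 − 0.03246) − 1.370/(0.1137)²
  = 34.836/0.081240 − 105.97 = 428.80 − 105.97 = 322.83 bar
Z = PV_m/(RT) = (322.83)(0.1137)/((0.08314)(419)) = 36.706/34.836 = 1.054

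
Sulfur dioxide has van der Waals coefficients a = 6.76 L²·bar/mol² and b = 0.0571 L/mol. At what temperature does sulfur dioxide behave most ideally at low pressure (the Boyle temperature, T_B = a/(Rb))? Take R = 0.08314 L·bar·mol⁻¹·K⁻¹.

T_B ≈ 1424 K

For a van der Waals gas the second virial coefficient B₂ = b − a/(RT) vanishes at T_B = a/(Rb).
T_B = 6.76/(0.08314×0.0571) = 6.76/0.0047473 = 1424 K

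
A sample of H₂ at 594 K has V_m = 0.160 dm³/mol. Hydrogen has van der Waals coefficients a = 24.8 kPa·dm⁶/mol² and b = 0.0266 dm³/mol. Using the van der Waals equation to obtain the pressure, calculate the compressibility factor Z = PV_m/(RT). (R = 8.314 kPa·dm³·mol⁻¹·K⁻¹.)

Z ≈ 1.168

P = RT/(V_m − b) − a/V_m² = (8.314)(594)/(0.160 − 0.0266) − 24.8/(0.160)²
  = 4938.5/0.13340 − 968.75 = 37020 − 968.75 = 36051 kPa
Z = PV_m/(RT) = (36051)(0.160)/((8.314)(594)) = 5768.2/4938.5 = 1.168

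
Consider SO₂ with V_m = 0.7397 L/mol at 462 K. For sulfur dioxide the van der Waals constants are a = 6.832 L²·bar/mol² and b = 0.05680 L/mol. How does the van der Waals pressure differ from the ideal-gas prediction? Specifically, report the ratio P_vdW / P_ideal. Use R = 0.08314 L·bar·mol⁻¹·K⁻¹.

Ideal: P_ideal = RT/V_m = (0.08314)(462)/0.7397 = 51.9274 bar
vdW: P = RT/(V_m − b) − a/V_m² = 38.4107/0.682900 − 6.832/0.547156 = 56.2464 − 12.4864 = 43.7600 bar
Ratio = 43.7600/51.9274 = 0.8427

P_vdW / P_ideal ≈ 0.8427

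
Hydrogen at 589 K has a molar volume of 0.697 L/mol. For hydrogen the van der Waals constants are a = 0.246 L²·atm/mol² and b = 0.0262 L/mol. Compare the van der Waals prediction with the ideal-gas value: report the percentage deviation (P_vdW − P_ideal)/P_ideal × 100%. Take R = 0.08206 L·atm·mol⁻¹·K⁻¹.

3.18 %

Ideal: P_ideal = RT/V_m = (0.08206)(589)/0.697 = 69.3448 atm
vdW: P = RT/(V_m − b) − a/V_m² = 48.3333/0.670800 − 0.246/0.485809 = 72.0532 − 0.506372 = 71.5468 atm
% deviation = (71.5468 − 69.3448)/69.3448 × 100% = 3.18%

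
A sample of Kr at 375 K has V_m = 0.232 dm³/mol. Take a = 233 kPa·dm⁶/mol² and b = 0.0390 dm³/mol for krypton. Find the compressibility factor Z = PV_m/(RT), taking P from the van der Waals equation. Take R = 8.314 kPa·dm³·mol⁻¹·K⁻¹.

Z ≈ 0.8799

P = RT/(V_m − b) − a/V_m² = (8.314)(375)/(0.232 − 0.0390) − 233/(0.232)²
  = 3117.8/0.19300 − 4328.9 = 16154 − 4328.9 = 11825 kPa
Z = PV_m/(RT) = (11825)(0.232)/((8.314)(375)) = 2743.4/3117.8 = 0.8799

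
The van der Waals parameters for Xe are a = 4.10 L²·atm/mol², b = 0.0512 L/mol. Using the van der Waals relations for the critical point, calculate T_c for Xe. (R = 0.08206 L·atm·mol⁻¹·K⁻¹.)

For a van der Waals gas, T_c = 8a/(27Rb).
T_c = 8×4.10/(27×0.08206×0.0512) = 32.800/0.11344 = 289.1 K

T_c ≈ 289.1 K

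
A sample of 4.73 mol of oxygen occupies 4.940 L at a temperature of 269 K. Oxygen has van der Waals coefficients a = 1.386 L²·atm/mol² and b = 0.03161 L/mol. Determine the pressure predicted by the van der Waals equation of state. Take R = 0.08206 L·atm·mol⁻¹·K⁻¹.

P ≈ 20.52 atm

P = nRT/(V − nb) − a n²/V²
nRT/(V − nb) = (4.73)(0.08206)(269)/(4.940 − 4.73×0.03161) = 104.41/4.7905 = 21.795 atm
a n²/V² = (1.386)(4.73)²/(4.940)² = 1.2707 atm
P = 21.795 − 1.2707 = 20.52 atm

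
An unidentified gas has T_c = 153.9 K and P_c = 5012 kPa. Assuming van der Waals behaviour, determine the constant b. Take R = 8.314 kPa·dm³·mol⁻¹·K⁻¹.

From T_c = 8a/(27Rb) and P_c = a/(27b²): b = R T_c/(8 P_c).
b = (8.314)(153.9)/(8×5012) = 1279.5/40096 = 0.03191 dm³/mol

b ≈ 0.03191 dm³/mol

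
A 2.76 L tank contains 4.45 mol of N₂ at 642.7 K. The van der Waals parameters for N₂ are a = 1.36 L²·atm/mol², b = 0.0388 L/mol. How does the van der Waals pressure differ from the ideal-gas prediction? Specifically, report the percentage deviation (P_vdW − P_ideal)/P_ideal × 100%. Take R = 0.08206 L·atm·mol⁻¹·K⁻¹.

Ideal: P_ideal = nRT/V = (4.45)(0.08206)(642.7)/2.76 = 85.0336 atm
vdW: P = nRT/(V − nb) − a n²/V² = 234.693/2.58734 − 26.9314/7.61760 = 90.7082 − 3.53542 = 87.1728 atm
% deviation = (87.1728 − 85.0336)/85.0336 × 100% = 2.52%

2.52 %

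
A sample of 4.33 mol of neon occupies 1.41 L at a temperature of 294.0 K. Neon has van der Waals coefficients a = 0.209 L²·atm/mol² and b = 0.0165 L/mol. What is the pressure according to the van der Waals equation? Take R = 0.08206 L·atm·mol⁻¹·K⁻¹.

P = nRT/(V − nb) − a n²/V²
nRT/(V − nb) = (4.33)(0.08206)(294.0)/(1.41 − 4.33×0.0165) = 104.46/1.3386 = 78.037 atm
a n²/V² = (0.209)(4.33)²/(1.41)² = 1.9710 atm
P = 78.037 − 1.9710 = 76.07 atm

P ≈ 76.07 atm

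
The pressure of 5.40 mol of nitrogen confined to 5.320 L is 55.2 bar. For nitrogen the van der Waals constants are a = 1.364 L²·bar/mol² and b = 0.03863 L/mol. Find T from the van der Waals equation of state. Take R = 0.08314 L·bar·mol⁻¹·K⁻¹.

T ≈ 644.5 K

T = (P + a n²/V²)(V − nb)/(nR)
P + a n²/V² = 55.2 + (1.364)(5.40)²/(5.320)² = 56.605 bar
V − nb = 5.320 − (5.40)(0.03863) = 5.1114 L
T = (56.605)(5.1114)/((5.40)(0.08314)) = 644.5 K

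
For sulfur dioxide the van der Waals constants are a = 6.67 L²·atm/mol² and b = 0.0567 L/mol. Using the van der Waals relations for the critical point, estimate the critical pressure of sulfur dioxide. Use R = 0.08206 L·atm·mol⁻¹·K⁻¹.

P_c ≈ 76.84 atm

For a van der Waals gas, P_c = a/(27b²).
P_c = 6.67/(27×(0.0567)²) = 6.67/0.086802 = 76.84 atm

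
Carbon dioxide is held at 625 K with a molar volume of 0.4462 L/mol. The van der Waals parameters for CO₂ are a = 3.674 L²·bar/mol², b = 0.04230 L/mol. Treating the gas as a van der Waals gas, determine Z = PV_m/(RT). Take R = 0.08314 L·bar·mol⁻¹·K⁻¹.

P = RT/(V_m − b) − a/V_m² = (0.08314)(625)/(0.4462 − 0.04230) − 3.674/(0.4462)²
  = 51.963/0.40390 − 18.454 = 128.65 − 18.454 = 110.20 bar
Z = PV_m/(RT) = (110.20)(0.4462)/((0.08314)(625)) = 49.171/51.963 = 0.9463

Z ≈ 0.9463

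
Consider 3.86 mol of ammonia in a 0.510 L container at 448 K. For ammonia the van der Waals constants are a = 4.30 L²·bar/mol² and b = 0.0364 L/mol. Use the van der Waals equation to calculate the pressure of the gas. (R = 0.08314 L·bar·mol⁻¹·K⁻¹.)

P = nRT/(V − nb) − a n²/V²
nRT/(V − nb) = (3.86)(0.08314)(448)/(0.510 − 3.86×0.0364) = 143.77/0.36950 = 389.09 bar
a n²/V² = (4.30)(3.86)²/(0.510)² = 246.32 bar
P = 389.09 − 246.32 = 142.8 bar

P ≈ 142.8 bar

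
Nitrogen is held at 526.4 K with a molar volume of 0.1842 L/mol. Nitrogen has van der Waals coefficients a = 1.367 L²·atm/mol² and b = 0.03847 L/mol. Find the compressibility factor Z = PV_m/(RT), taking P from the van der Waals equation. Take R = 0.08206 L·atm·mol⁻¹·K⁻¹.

Z ≈ 1.092

P = RT/(V_m − b) − a/V_m² = (0.08206)(526.4)/(0.1842 − 0.03847) − 1.367/(0.1842)²
  = 43.196/0.14573 − 40.289 = 296.41 − 40.289 = 256.12 atm
Z = PV_m/(RT) = (256.12)(0.1842)/((0.08206)(526.4)) = 47.177/43.196 = 1.092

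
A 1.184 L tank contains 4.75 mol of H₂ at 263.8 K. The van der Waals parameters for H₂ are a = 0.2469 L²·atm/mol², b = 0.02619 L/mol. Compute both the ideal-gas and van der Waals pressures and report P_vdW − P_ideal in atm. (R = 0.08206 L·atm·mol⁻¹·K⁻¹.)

ΔP ≈ 6.222 atm

Ideal: P_ideal = nRT/V = (4.75)(0.08206)(263.8)/1.184 = 86.8457 atm
vdW: P = nRT/(V − nb) − a n²/V² = 102.825/1.05960 − 5.57068/1.40186 = 97.0413 − 3.97378 = 93.0675 atm
ΔP = 93.0675 − 86.8457 = 6.222 atm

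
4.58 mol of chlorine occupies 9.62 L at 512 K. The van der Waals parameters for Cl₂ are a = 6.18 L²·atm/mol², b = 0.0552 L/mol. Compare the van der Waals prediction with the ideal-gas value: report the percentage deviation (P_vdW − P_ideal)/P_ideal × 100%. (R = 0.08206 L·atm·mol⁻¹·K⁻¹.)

-4.30 %

Ideal: P_ideal = nRT/V = (4.58)(0.08206)(512)/9.62 = 20.0029 atm
vdW: P = nRT/(V − nb) − a n²/V² = 192.427/9.36718 − 129.634/92.5444 = 20.5427 − 1.40078 = 19.1419 atm
% deviation = (19.1419 − 20.0029)/20.0029 × 100% = -4.30%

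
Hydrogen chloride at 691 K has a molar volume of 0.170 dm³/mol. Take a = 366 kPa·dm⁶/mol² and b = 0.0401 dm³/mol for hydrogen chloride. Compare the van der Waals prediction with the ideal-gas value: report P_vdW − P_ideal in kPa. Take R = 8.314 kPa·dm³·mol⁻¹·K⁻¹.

Ideal: P_ideal = RT/V_m = (8.314)(691)/0.170 = 33794.0 kPa
vdW: P = RT/(V_m − b) − a/V_m² = 5744.97/0.129900 − 366/0.0289000 = 44226.1 − 12664.4 = 31561.7 kPa
ΔP = 31561.7 − 33794.0 = -2232 kPa

ΔP ≈ -2232 kPa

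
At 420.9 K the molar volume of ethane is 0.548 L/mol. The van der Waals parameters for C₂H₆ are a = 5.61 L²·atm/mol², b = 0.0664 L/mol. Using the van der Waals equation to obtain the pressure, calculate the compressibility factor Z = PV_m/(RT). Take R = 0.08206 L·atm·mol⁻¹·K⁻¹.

P = RT/(V_m − b) − a/V_m² = (0.08206)(420.9)/(0.548 − 0.0664) − 5.61/(0.548)²
  = 34.539/0.48160 − 18.681 = 71.717 − 18.681 = 53.036 atm
Z = PV_m/(RT) = (53.036)(0.548)/((0.08206)(420.9)) = 29.064/34.539 = 0.8415

Z ≈ 0.8415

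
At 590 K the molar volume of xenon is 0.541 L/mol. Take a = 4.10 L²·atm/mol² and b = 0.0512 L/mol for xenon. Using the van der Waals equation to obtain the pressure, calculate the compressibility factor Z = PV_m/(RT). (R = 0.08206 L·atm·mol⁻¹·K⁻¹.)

P = RT/(V_m − b) − a/V_m² = (0.08206)(590)/(0.541 − 0.0512) − 4.10/(0.541)²
  = 48.415/0.48980 − 14.008 = 98.846 − 14.008 = 84.838 atm
Z = PV_m/(RT) = (84.838)(0.541)/((0.08206)(590)) = 45.897/48.415 = 0.9480

Z ≈ 0.9480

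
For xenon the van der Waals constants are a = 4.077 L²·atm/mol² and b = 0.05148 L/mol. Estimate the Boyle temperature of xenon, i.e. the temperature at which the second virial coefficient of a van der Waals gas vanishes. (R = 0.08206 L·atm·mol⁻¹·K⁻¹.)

T_B ≈ 965.1 K

For a van der Waals gas the second virial coefficient B₂ = b − a/(RT) vanishes at T_B = a/(Rb).
T_B = 4.077/(0.08206×0.05148) = 4.077/0.0042244 = 965.1 K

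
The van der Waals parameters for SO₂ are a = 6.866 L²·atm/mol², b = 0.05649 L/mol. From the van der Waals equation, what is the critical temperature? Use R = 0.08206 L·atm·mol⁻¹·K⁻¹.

T_c ≈ 438.9 K

For a van der Waals gas, T_c = 8a/(27Rb).
T_c = 8×6.866/(27×0.08206×0.05649) = 54.928/0.12516 = 438.9 K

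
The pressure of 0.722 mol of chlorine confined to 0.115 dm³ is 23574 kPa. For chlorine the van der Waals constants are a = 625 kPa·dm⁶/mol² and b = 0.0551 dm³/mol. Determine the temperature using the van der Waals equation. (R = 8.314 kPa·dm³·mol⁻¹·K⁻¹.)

T = (P + a n²/V²)(V − nb)/(nR)
P + a n²/V² = 23574 + (625)(0.722)²/(0.115)² = 48209 kPa
V − nb = 0.115 − (0.722)(0.0551) = 0.075218 dm³
T = (48209)(0.075218)/((0.722)(8.314)) = 604.1 K

T ≈ 604.1 K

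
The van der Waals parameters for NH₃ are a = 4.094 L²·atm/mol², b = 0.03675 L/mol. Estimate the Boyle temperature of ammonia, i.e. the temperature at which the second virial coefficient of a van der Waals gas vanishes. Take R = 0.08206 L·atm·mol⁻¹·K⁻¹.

T_B ≈ 1358 K

For a van der Waals gas the second virial coefficient B₂ = b − a/(RT) vanishes at T_B = a/(Rb).
T_B = 4.094/(0.08206×0.03675) = 4.094/0.0030157 = 1358 K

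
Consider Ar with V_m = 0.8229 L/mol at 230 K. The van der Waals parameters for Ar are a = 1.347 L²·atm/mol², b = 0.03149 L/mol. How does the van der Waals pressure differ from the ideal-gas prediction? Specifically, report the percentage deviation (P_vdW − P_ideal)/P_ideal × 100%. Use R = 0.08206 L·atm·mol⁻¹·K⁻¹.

Ideal: P_ideal = RT/V_m = (0.08206)(230)/0.8229 = 22.9357 atm
vdW: P = RT/(V_m − b) − a/V_m² = 18.8738/0.791410 − 1.347/0.677164 = 23.8483 − 1.98918 = 21.8591 atm
% deviation = (21.8591 − 22.9357)/22.9357 × 100% = -4.69%

-4.69 %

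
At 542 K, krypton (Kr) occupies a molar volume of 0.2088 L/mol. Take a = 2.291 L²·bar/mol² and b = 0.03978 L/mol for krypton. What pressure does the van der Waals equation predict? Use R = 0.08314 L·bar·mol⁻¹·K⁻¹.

P ≈ 214.1 bar

P = RT/(V_m − b) − a/V_m²
RT/(V_m − b) = (0.08314)(542)/(0.2088 − 0.03978) = 45.062/0.16902 = 266.61 bar
a/V_m² = 2.291/(0.2088)² = 52.549 bar
P = 266.61 − 52.549 = 214.1 bar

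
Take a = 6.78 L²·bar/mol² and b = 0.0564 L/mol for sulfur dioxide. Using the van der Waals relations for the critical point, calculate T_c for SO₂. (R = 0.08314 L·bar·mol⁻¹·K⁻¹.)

For a van der Waals gas, T_c = 8a/(27Rb).
T_c = 8×6.78/(27×0.08314×0.0564) = 54.240/0.12661 = 428.4 K

T_c ≈ 428.4 K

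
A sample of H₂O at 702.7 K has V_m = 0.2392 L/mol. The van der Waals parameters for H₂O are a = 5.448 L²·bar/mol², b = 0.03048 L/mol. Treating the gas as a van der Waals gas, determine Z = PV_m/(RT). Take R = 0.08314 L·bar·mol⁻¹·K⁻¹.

Z ≈ 0.7562

P = RT/(V_m − b) − a/V_m² = (0.08314)(702.7)/(0.2392 − 0.03048) − 5.448/(0.2392)²
  = 58.422/0.20872 − 95.217 = 279.91 − 95.217 = 184.69 bar
Z = PV_m/(RT) = (184.69)(0.2392)/((0.08314)(702.7)) = 44.178/58.422 = 0.7562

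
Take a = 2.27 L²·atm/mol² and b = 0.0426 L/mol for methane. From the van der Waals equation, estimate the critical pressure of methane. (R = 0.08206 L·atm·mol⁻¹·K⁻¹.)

For a van der Waals gas, P_c = a/(27b²).
P_c = 2.27/(27×(0.0426)²) = 2.27/0.048999 = 46.33 atm

P_c ≈ 46.33 atm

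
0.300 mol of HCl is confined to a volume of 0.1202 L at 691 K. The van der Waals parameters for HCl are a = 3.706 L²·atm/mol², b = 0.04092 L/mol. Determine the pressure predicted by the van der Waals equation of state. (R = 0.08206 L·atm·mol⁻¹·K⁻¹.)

P = nRT/(V − nb) − a n²/V²
nRT/(V − nb) = (0.300)(0.08206)(691)/(0.1202 − 0.300×0.04092) = 17.011/0.10792 = 157.63 atm
a n²/V² = (3.706)(0.300)²/(0.1202)² = 23.085 atm
P = 157.63 − 23.085 = 134.5 atm

P ≈ 134.5 atm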